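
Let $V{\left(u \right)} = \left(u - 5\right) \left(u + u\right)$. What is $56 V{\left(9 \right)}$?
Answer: $4032$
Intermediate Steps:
$V{\left(u \right)} = 2 u \left(-5 + u\right)$ ($V{\left(u \right)} = \left(-5 + u\right) 2 u = 2 u \left(-5 + u\right)$)
$56 V{\left(9 \right)} = 56 \cdot 2 \cdot 9 \left(-5 + 9\right) = 56 \cdot 2 \cdot 9 \cdot 4 = 56 \cdot 72 = 4032$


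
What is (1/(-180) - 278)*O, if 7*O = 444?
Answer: -1851517/105 ≈ -17634.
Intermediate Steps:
O = 444/7 (O = (⅐)*444 = 444/7 ≈ 63.429)
(1/(-180) - 278)*O = (1/(-180) - 278)*(444/7) = (-1/180 - 278)*(444/7) = -50041/180*444/7 = -1851517/105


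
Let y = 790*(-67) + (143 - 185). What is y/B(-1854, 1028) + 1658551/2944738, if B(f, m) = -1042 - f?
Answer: -38660479481/597781814 ≈ -64.673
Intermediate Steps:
y = -52972 (y = -52930 - 42 = -52972)
y/B(-1854, 1028) + 1658551/2944738 = -52972/(-1042 - 1*(-1854)) + 1658551/2944738 = -52972/(-1042 + 1854) + 1658551*(1/2944738) = -52972/812 + 1658551/2944738 = -52972*1/812 + 1658551/2944738 = -13243/203 + 1658551/2944738 = -38660479481/597781814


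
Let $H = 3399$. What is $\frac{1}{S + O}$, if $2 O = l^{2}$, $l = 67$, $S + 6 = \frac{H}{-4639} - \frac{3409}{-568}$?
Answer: $\frac{2634952}{5912223771} \approx 0.00044568$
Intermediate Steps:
$S = - \frac{1925993}{2634952}$ ($S = -6 + \left(\frac{3399}{-4639} - \frac{3409}{-568}\right) = -6 + \left(3399 \left(- \frac{1}{4639}\right) - - \frac{3409}{568}\right) = -6 + \left(- \frac{3399}{4639} + \frac{3409}{568}\right) = -6 + \frac{13883719}{2634952} = - \frac{1925993}{2634952} \approx -0.73094$)
$O = \frac{4489}{2}$ ($O = \frac{67^{2}}{2} = \frac{1}{2} \cdot 4489 = \frac{4489}{2} \approx 2244.5$)
$\frac{1}{S + O} = \frac{1}{- \frac{1925993}{2634952} + \frac{4489}{2}} = \frac{1}{\frac{5912223771}{2634952}} = \frac{2634952}{5912223771}$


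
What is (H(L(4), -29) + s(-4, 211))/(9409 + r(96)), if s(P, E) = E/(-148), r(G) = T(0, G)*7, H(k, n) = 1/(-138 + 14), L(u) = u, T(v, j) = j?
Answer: -3289/23125814 ≈ -0.00014222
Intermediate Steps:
H(k, n) = -1/124 (H(k, n) = 1/(-124) = -1/124)
r(G) = 7*G (r(G) = G*7 = 7*G)
s(P, E) = -E/148 (s(P, E) = E*(-1/148) = -E/148)
(H(L(4), -29) + s(-4, 211))/(9409 + r(96)) = (-1/124 - 1/148*211)/(9409 + 7*96) = (-1/124 - 211/148)/(9409 + 672) = -3289/2294/10081 = -3289/2294*1/10081 = -3289/23125814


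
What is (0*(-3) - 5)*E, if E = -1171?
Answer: 5855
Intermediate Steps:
(0*(-3) - 5)*E = (0*(-3) - 5)*(-1171) = (0 - 5)*(-1171) = -5*(-1171) = 5855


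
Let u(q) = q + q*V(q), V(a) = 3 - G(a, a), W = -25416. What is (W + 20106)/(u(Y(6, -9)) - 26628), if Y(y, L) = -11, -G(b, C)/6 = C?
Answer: 2655/12973 ≈ 0.20466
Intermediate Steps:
G(b, C) = -6*C
V(a) = 3 + 6*a (V(a) = 3 - (-6)*a = 3 + 6*a)
u(q) = q + q*(3 + 6*q)
(W + 20106)/(u(Y(6, -9)) - 26628) = (-25416 + 20106)/(2*(-11)*(2 + 3*(-11)) - 26628) = -5310/(2*(-11)*(2 - 33) - 26628) = -5310/(2*(-11)*(-31) - 26628) = -5310/(682 - 26628) = -5310/(-25946) = -5310*(-1/25946) = 2655/12973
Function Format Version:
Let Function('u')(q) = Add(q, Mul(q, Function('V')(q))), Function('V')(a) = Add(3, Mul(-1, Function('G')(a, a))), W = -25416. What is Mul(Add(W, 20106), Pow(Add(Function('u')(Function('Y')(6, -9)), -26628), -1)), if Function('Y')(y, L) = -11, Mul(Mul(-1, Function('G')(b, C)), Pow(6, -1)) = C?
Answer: Rational(2655, 12973) ≈ 0.20466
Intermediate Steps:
Function('G')(b, C) = Mul(-6, C)
Function('V')(a) = Add(3, Mul(6, a)) (Function('V')(a) = Add(3, Mul(-1, Mul(-6, a))) = Add(3, Mul(6, a)))
Function('u')(q) = Add(q, Mul(q, Add(3, Mul(6, q))))
Mul(Add(W, 20106), Pow(Add(Function('u')(Function('Y')(6, -9)), -26628), -1)) = Mul(Add(-25416, 20106), Pow(Add(Mul(2, -11, Add(2, Mul(3, -11))), -26628), -1)) = Mul(-5310, Pow(Add(Mul(2, -11, Add(2, -33)), -26628), -1)) = Mul(-5310, Pow(Add(Mul(2, -11, -31), -26628), -1)) = Mul(-5310, Pow(Add(682, -26628), -1)) = Mul(-5310, Pow(-25946, -1)) = Mul(-5310, Rational(-1, 25946)) = Rational(2655, 12973)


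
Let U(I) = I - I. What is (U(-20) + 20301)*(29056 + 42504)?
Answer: 1452739560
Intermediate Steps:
U(I) = 0
(U(-20) + 20301)*(29056 + 42504) = (0 + 20301)*(29056 + 42504) = 20301*71560 = 1452739560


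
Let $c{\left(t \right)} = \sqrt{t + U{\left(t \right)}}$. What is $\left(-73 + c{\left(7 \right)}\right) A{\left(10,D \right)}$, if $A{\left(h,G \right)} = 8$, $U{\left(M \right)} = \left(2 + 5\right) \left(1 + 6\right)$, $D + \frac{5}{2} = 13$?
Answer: $-584 + 16 \sqrt{14} \approx -524.13$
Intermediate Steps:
$D = \frac{21}{2}$ ($D = - \frac{5}{2} + 13 = \frac{21}{2} \approx 10.5$)
$U{\left(M \right)} = 49$ ($U{\left(M \right)} = 7 \cdot 7 = 49$)
$c{\left(t \right)} = \sqrt{49 + t}$ ($c{\left(t \right)} = \sqrt{t + 49} = \sqrt{49 + t}$)
$\left(-73 + c{\left(7 \right)}\right) A{\left(10,D \right)} = \left(-73 + \sqrt{49 + 7}\right) 8 = \left(-73 + \sqrt{56}\right) 8 = \left(-73 + 2 \sqrt{14}\right) 8 = -584 + 16 \sqrt{14}$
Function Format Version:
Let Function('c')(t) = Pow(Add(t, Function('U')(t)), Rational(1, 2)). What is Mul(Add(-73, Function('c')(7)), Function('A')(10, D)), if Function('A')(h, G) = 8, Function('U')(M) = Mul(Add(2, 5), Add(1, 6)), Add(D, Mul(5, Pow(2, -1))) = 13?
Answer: Add(-584, Mul(16, Pow(14, Rational(1, 2)))) ≈ -524.13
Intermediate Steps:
D = Rational(21, 2) (D = Add(Rational(-5, 2), 13) = Rational(21, 2) ≈ 10.500)
Function('U')(M) = 49 (Function('U')(M) = Mul(7, 7) = 49)
Function('c')(t) = Pow(Add(49, t), Rational(1, 2)) (Function('c')(t) = Pow(Add(t, 49), Rational(1, 2)) = Pow(Add(49, t), Rational(1, 2)))
Mul(Add(-73, Function('c')(7)), Function('A')(10, D)) = Mul(Add(-73, Pow(Add(49, 7), Rational(1, 2))), 8) = Mul(Add(-73, Pow(56, Rational(1, 2))), 8) = Mul(Add(-73, Mul(2, Pow(14, Rational(1, 2)))), 8) = Add(-584, Mul(16, Pow(14, Rational(1, 2))))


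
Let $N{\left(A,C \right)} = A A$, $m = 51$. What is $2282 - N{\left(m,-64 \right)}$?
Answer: $-319$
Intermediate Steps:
$N{\left(A,C \right)} = A^{2}$
$2282 - N{\left(m,-64 \right)} = 2282 - 51^{2} = 2282 - 2601 = -319$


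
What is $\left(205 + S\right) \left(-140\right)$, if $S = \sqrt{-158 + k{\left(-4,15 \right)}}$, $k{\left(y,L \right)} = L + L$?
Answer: $-28700 - 1120 i \sqrt{2} \approx -28700.0 - 1583.9 i$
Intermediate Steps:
$k{\left(y,L \right)} = 2 L$
$S = 8 i \sqrt{2}$ ($S = \sqrt{-158 + 2 \cdot 15} = \sqrt{-158 + 30} = \sqrt{-128} = 8 i \sqrt{2} \approx 11.314 i$)
$\left(205 + S\right) \left(-140\right) = \left(205 + 8 i \sqrt{2}\right) \left(-140\right) = -28700 - 1120 i \sqrt{2}$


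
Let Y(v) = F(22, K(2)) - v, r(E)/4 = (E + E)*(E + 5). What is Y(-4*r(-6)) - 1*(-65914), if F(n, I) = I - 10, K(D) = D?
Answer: 66098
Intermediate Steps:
r(E) = 8*E*(5 + E) (r(E) = 4*((E + E)*(E + 5)) = 4*((2*E)*(5 + E)) = 4*(2*E*(5 + E)) = 8*E*(5 + E))
F(n, I) = -10 + I
Y(v) = -8 - v (Y(v) = (-10 + 2) - v = -8 - v)
Y(-4*r(-6)) - 1*(-65914) = (-8 - (-4)*8*(-6)*(5 - 6)) - 1*(-65914) = (-8 - (-4)*8*(-6)*(-1)) + 65914 = (-8 - (-4)*48) + 65914 = (-8 - 1*(-192)) + 65914 = (-8 + 192) + 65914 = 184 + 65914 = 66098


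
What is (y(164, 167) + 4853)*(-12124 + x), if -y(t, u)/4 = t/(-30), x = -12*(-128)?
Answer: -774226324/15 ≈ -5.1615e+7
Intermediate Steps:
x = 1536
y(t, u) = 2*t/15 (y(t, u) = -4*t/(-30) = -4*t*(-1)/30 = -(-2)*t/15 = 2*t/15)
(y(164, 167) + 4853)*(-12124 + x) = ((2/15)*164 + 4853)*(-12124 + 1536) = (328/15 + 4853)*(-10588) = (73123/15)*(-10588) = -774226324/15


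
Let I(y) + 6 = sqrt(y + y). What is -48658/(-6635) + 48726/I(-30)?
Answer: (-161502531*I + 48658*sqrt(15))/(6635*(sqrt(15) + 3*I)) ≈ -3038.0 - 3931.6*I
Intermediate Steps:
I(y) = -6 + sqrt(2)*sqrt(y) (I(y) = -6 + sqrt(y + y) = -6 + sqrt(2*y) = -6 + sqrt(2)*sqrt(y))
-48658/(-6635) + 48726/I(-30) = -48658/(-6635) + 48726/(-6 + sqrt(2)*sqrt(-30)) = -48658*(-1/6635) + 48726/(-6 + sqrt(2)*(I*sqrt(30))) = 48658/6635 + 48726/(-6 + 2*I*sqrt(15))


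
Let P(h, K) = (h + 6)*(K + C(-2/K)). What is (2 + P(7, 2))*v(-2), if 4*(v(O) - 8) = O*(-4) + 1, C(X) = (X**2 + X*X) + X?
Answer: 1681/4 ≈ 420.25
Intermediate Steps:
C(X) = X + 2*X**2 (C(X) = (X**2 + X**2) + X = 2*X**2 + X = X + 2*X**2)
P(h, K) = (6 + h)*(K - 2*(1 - 4/K)/K) (P(h, K) = (h + 6)*(K + (-2/K)*(1 + 2*(-2/K))) = (6 + h)*(K + (-2/K)*(1 - 4/K)) = (6 + h)*(K - 2*(1 - 4/K)/K))
v(O) = 33/4 - O (v(O) = 8 + (O*(-4) + 1)/4 = 8 + (-4*O + 1)/4 = 8 + (1 - 4*O)/4 = 8 + (1/4 - O) = 33/4 - O)
(2 + P(7, 2))*v(-2) = (2 + (48 - 12*2 + 2**3*(6 + 7) + 2*7*(4 - 1*2))/2**2)*(33/4 - 1*(-2)) = (2 + (48 - 24 + 8*13 + 2*7*(4 - 2))/4)*(33/4 + 2) = (2 + (48 - 24 + 104 + 2*7*2)/4)*(41/4) = (2 + (48 - 24 + 104 + 28)/4)*(41/4) = (2 + (1/4)*156)*(41/4) = (2 + 39)*(41/4) = 41*(41/4) = 1681/4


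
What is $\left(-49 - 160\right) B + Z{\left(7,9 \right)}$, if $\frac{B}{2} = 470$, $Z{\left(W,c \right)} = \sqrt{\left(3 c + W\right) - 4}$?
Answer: $-196460 + \sqrt{30} \approx -1.9645 \cdot 10^{5}$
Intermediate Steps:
$Z{\left(W,c \right)} = \sqrt{-4 + W + 3 c}$ ($Z{\left(W,c \right)} = \sqrt{\left(W + 3 c\right) - 4} = \sqrt{-4 + W + 3 c}$)
$B = 940$ ($B = 2 \cdot 470 = 940$)
$\left(-49 - 160\right) B + Z{\left(7,9 \right)} = \left(-49 - 160\right) 940 + \sqrt{-4 + 7 + 3 \cdot 9} = \left(-49 - 160\right) 940 + \sqrt{-4 + 7 + 27} = \left(-209\right) 940 + \sqrt{30} = -196460 + \sqrt{30}$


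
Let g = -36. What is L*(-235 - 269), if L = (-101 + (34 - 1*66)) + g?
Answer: 85176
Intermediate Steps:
L = -169 (L = (-101 + (34 - 1*66)) - 36 = (-101 + (34 - 66)) - 36 = (-101 - 32) - 36 = -133 - 36 = -169)
L*(-235 - 269) = -169*(-235 - 269) = -169*(-504) = 85176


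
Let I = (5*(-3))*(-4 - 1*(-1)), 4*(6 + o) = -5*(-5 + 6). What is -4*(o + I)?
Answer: -151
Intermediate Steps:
o = -29/4 (o = -6 + (-5*(-5 + 6))/4 = -6 + (-5*1)/4 = -6 + (¼)*(-5) = -6 - 5/4 = -29/4 ≈ -7.2500)
I = 45 (I = -15*(-4 + 1) = -15*(-3) = 45)
-4*(o + I) = -4*(-29/4 + 45) = -4*151/4 = -151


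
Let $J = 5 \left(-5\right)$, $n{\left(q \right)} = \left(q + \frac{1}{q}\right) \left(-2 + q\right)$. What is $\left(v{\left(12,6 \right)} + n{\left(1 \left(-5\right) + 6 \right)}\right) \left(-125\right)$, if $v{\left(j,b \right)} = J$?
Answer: $3375$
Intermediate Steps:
$n{\left(q \right)} = \left(-2 + q\right) \left(q + \frac{1}{q}\right)$
$J = -25$
$v{\left(j,b \right)} = -25$
$\left(v{\left(12,6 \right)} + n{\left(1 \left(-5\right) + 6 \right)}\right) \left(-125\right) = \left(-25 + \left(1 + \left(1 \left(-5\right) + 6\right)^{2} - 2 \left(1 \left(-5\right) + 6\right) - \frac{2}{1 \left(-5\right) + 6}\right)\right) \left(-125\right) = \left(-25 + \left(1 + \left(-5 + 6\right)^{2} - 2 \left(-5 + 6\right) - \frac{2}{-5 + 6}\right)\right) \left(-125\right) = \left(-25 + \left(1 + 1^{2} - 2 - \frac{2}{1}\right)\right) \left(-125\right) = \left(-25 + \left(1 + 1 - 2 - 2\right)\right) \left(-125\right) = \left(-25 - 2\right) \left(-125\right) = \left(-27\right) \left(-125\right) = 3375$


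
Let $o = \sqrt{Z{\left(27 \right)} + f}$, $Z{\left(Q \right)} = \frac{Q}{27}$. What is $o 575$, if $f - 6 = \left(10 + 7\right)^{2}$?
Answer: $1150 \sqrt{74} \approx 9892.7$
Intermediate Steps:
$Z{\left(Q \right)} = \frac{Q}{27}$ ($Z{\left(Q \right)} = Q \frac{1}{27} = \frac{Q}{27}$)
$f = 295$ ($f = 6 + \left(10 + 7\right)^{2} = 6 + 17^{2} = 6 + 289 = 295$)
$o = 2 \sqrt{74}$ ($o = \sqrt{\frac{1}{27} \cdot 27 + 295} = \sqrt{1 + 295} = \sqrt{296} = 2 \sqrt{74} \approx 17.205$)
$o 575 = 2 \sqrt{74} \cdot 575 = 1150 \sqrt{74}$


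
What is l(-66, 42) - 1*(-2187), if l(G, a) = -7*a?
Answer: 1893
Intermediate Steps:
l(-66, 42) - 1*(-2187) = -7*42 - 1*(-2187) = -294 + 2187 = 1893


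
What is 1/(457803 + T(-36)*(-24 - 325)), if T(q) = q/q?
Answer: 1/457454 ≈ 2.1860e-6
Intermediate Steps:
T(q) = 1
1/(457803 + T(-36)*(-24 - 325)) = 1/(457803 + 1*(-24 - 325)) = 1/(457803 + 1*(-349)) = 1/(457803 - 349) = 1/457454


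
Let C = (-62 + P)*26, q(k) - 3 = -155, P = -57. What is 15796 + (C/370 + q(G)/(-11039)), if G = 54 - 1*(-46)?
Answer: 1696935733/107485 ≈ 15788.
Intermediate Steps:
G = 100 (G = 54 + 46 = 100)
q(k) = -152 (q(k) = 3 - 155 = -152)
C = -3094 (C = (-62 - 57)*26 = -119*26 = -3094)
15796 + (C/370 + q(G)/(-11039)) = 15796 + (-3094/370 - 152/(-11039)) = 15796 + (-3094*1/370 - 152*(-1/11039)) = 15796 + (-1547/185 + 8/581) = 15796 - 897327/107485 = 1696935733/107485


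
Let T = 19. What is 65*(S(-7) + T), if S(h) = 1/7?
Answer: 8710/7 ≈ 1244.3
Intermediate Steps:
S(h) = ⅐
65*(S(-7) + T) = 65*(⅐ + 19) = 65*(134/7) = 8710/7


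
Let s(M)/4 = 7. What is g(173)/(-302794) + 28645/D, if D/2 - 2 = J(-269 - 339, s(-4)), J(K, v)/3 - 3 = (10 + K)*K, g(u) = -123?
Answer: 2235465457/165138245911 ≈ 0.013537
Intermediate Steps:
s(M) = 28 (s(M) = 4*7 = 28)
J(K, v) = 9 + 3*K*(10 + K) (J(K, v) = 9 + 3*((10 + K)*K) = 9 + 3*(K*(10 + K)) = 9 + 3*K*(10 + K))
D = 2181526 (D = 4 + 2*(9 + 3*(-269 - 339)² + 30*(-269 - 339)) = 4 + 2*(9 + 3*(-608)² + 30*(-608)) = 4 + 2*(9 + 3*369664 - 18240) = 4 + 2*(9 + 1108992 - 18240) = 4 + 2*1090761 = 4 + 2181522 = 2181526)
g(173)/(-302794) + 28645/D = -123/(-302794) + 28645/2181526 = -123*(-1/302794) + 28645*(1/2181526) = 123/302794 + 28645/2181526 = 2235465457/165138245911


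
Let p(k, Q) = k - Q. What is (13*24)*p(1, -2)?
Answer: 936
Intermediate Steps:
(13*24)*p(1, -2) = (13*24)*(1 - 1*(-2)) = 312*(1 + 2) = 312*3 = 936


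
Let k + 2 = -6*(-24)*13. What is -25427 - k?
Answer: -27297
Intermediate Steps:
k = 1870 (k = -2 - 6*(-24)*13 = -2 + 144*13 = -2 + 1872 = 1870)
-25427 - k = -25427 - 1*1870 = -25427 - 1870 = -27297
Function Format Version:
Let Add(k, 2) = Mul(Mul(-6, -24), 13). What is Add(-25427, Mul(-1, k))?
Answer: -27297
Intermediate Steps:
k = 1870 (k = Add(-2, Mul(Mul(-6, -24), 13)) = Add(-2, Mul(144, 13)) = Add(-2, 1872) = 1870)
Add(-25427, Mul(-1, k)) = Add(-25427, Mul(-1, 1870)) = Add(-25427, -1870) = -27297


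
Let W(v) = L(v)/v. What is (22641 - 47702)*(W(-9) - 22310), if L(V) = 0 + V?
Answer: 559085849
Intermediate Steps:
L(V) = V
W(v) = 1 (W(v) = v/v = 1)
(22641 - 47702)*(W(-9) - 22310) = (22641 - 47702)*(1 - 22310) = -25061*(-22309) = 559085849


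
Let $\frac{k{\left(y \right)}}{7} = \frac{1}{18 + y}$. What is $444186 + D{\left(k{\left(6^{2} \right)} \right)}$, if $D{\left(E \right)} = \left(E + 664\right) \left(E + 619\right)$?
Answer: $\frac{2494254055}{2916} \approx 8.5537 \cdot 10^{5}$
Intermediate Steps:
$k{\left(y \right)} = \frac{7}{18 + y}$
$D{\left(E \right)} = \left(619 + E\right) \left(664 + E\right)$ ($D{\left(E \right)} = \left(664 + E\right) \left(619 + E\right) = \left(619 + E\right) \left(664 + E\right)$)
$444186 + D{\left(k{\left(6^{2} \right)} \right)} = 444186 + \left(411016 + \left(\frac{7}{18 + 6^{2}}\right)^{2} + 1283 \frac{7}{18 + 6^{2}}\right) = 444186 + \left(411016 + \left(\frac{7}{18 + 36}\right)^{2} + 1283 \frac{7}{18 + 36}\right) = 444186 + \left(411016 + \left(\frac{7}{54}\right)^{2} + 1283 \cdot \frac{7}{54}\right) = 444186 + \left(411016 + \frac{49}{2916} + \frac{8981}{54}\right) = 444186 + \frac{1199007679}{2916} = \frac{2494254055}{2916}$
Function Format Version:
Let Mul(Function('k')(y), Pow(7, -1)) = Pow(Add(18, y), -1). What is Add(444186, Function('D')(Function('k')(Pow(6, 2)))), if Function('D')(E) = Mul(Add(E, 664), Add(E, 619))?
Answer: Rational(2494254055, 2916) ≈ 8.5537e+5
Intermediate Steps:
Function('k')(y) = Mul(7, Pow(Add(18, y), -1))
Function('D')(E) = Mul(Add(619, E), Add(664, E)) (Function('D')(E) = Mul(Add(664, E), Add(619, E)) = Mul(Add(619, E), Add(664, E)))
Add(444186, Function('D')(Function('k')(Pow(6, 2)))) = Add(444186, Add(411016, Pow(Mul(7, Pow(Add(18, Pow(6, 2)), -1)), 2), Mul(1283, Mul(7, Pow(Add(18, Pow(6, 2)), -1))))) = Add(444186, Add(411016, Pow(Mul(7, Pow(Add(18, 36), -1)), 2), Mul(1283, Mul(7, Pow(Add(18, 36), -1))))) = Add(444186, Add(411016, Pow(Mul(7, Pow(54, -1)), 2), Mul(1283, Mul(7, Pow(54, -1))))) = Add(444186, Add(411016, Pow(Mul(7, Rational(1, 54)), 2), Mul(1283, Mul(7, Rational(1, 54))))) = Add(444186, Add(411016, Pow(Rational(7, 54), 2), Mul(1283, Rational(7, 54)))) = Add(444186, Add(411016, Rational(49, 2916), Rational(8981, 54))) = Add(444186, Rational(1199007679, 2916)) = Rational(2494254055, 2916)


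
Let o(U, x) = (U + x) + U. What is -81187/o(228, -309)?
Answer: -81187/147 ≈ -552.29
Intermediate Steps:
o(U, x) = x + 2*U
-81187/o(228, -309) = -81187/(-309 + 2*228) = -81187/(-309 + 456) = -81187/147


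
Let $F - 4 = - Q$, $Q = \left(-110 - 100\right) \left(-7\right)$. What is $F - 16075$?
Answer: $-17541$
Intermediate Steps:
$Q = 1470$ ($Q = \left(-210\right) \left(-7\right) = 1470$)
$F = -1466$ ($F = 4 - 1470 = -1466$)
$F - 16075 = -1466 - 16075 = -17541$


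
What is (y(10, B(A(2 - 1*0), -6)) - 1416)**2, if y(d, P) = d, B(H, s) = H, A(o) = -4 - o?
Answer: 1976836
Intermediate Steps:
(y(10, B(A(2 - 1*0), -6)) - 1416)**2 = (10 - 1416)**2 = (-1406)**2 = 1976836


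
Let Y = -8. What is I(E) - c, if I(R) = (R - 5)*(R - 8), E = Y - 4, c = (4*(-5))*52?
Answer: 1380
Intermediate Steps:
c = -1040 (c = -20*52 = -1040)
E = -12 (E = -8 - 4 = -12)
I(R) = (-8 + R)*(-5 + R) (I(R) = (-5 + R)*(-8 + R) = (-8 + R)*(-5 + R))
I(E) - c = (40 + (-12)² - 13*(-12)) - 1*(-1040) = (40 + 144 + 156) + 1040 = 340 + 1040 = 1380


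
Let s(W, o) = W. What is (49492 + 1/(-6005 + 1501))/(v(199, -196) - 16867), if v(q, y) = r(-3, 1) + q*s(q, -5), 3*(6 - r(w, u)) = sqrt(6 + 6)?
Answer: 3801763597185/1746789468296 + 222911967*sqrt(3)/3493578936592 ≈ 2.1765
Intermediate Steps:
r(w, u) = 6 - 2*sqrt(3)/3 (r(w, u) = 6 - sqrt(6 + 6)/3 = 6 - 2*sqrt(3)/3)
v(q, y) = 6 + q**2 - 2*sqrt(3)/3 (v(q, y) = (6 - 2*sqrt(3)/3) + q*q = (6 - 2*sqrt(3)/3) + q**2 = 6 + q**2 - 2*sqrt(3)/3)
(49492 + 1/(-6005 + 1501))/(v(199, -196) - 16867) = (49492 + 1/(-6005 + 1501))/((6 + 199**2 - 2*sqrt(3)/3) - 16867) = (49492 + 1/(-4504))/((6 + 39601 - 2*sqrt(3)/3) - 16867) = (49492 - 1/4504)/((39607 - 2*sqrt(3)/3) - 16867) = 222911967/(4504*(22740 - 2*sqrt(3)/3))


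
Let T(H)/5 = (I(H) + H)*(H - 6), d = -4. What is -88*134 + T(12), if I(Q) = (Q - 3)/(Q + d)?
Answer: -45593/4 ≈ -11398.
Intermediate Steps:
I(Q) = (-3 + Q)/(-4 + Q) (I(Q) = (Q - 3)/(Q - 4) = (-3 + Q)/(-4 + Q))
T(H) = 5*(-6 + H)*(H + (-3 + H)/(-4 + H)) (T(H) = 5*(((-3 + H)/(-4 + H) + H)*(H - 6)) = 5*((H + (-3 + H)/(-4 + H))*(-6 + H)) = 5*((-6 + H)*(H + (-3 + H)/(-4 + H))) = 5*(-6 + H)*(H + (-3 + H)/(-4 + H)))
-88*134 + T(12) = -88*134 + 5*(18 + 12**3 - 9*12**2 + 15*12)/(-4 + 12) = -11792 + 5*(18 + 1728 - 9*144 + 180)/8 = -11792 + 5*(1/8)*(18 + 1728 - 1296 + 180) = -11792 + 5*(1/8)*630 = -11792 + 1575/4 = -45593/4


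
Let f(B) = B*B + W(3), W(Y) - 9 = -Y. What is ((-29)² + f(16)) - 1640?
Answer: -537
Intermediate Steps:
W(Y) = 9 - Y
f(B) = 6 + B² (f(B) = B*B + (9 - 1*3) = B² + (9 - 3) = B² + 6 = 6 + B²)
((-29)² + f(16)) - 1640 = ((-29)² + (6 + 16²)) - 1640 = (841 + (6 + 256)) - 1640 = (841 + 262) - 1640 = 1103 - 1640 = -537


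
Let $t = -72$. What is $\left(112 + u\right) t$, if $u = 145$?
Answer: $-18504$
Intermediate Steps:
$\left(112 + u\right) t = \left(112 + 145\right) \left(-72\right) = 257 \left(-72\right) = -18504$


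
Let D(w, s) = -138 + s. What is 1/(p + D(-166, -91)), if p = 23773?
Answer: 1/23544 ≈ 4.2474e-5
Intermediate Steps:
1/(p + D(-166, -91)) = 1/(23773 + (-138 - 91)) = 1/(23773 - 229) = 1/23544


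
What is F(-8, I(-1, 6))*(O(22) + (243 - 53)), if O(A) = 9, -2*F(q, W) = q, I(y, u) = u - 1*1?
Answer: 796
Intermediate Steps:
I(y, u) = -1 + u (I(y, u) = u - 1 = -1 + u)
F(q, W) = -q/2
F(-8, I(-1, 6))*(O(22) + (243 - 53)) = (-1/2*(-8))*(9 + (243 - 53)) = 4*(9 + 190) = 4*199 = 796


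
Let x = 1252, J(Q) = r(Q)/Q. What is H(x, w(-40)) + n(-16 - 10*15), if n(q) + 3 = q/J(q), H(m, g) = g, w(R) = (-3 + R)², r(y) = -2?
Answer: -11932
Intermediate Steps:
J(Q) = -2/Q
n(q) = -3 - q²/2 (n(q) = -3 + q/((-2/q)) = -3 + q*(-q/2) = -3 - q²/2)
H(x, w(-40)) + n(-16 - 10*15) = (-3 - 40)² + (-3 - (-16 - 10*15)²/2) = (-43)² + (-3 - (-16 - 150)²/2) = 1849 + (-3 - ½*(-166)²) = 1849 + (-3 - ½*27556) = 1849 + (-3 - 13778) = 1849 - 13781 = -11932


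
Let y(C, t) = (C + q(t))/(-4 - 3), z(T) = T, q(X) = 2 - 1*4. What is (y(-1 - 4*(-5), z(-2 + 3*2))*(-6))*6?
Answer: 612/7 ≈ 87.429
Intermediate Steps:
q(X) = -2 (q(X) = 2 - 4 = -2)
y(C, t) = 2/7 - C/7 (y(C, t) = (C - 2)/(-4 - 3) = (-2 + C)/(-7) = (-2 + C)*(-1/7) = 2/7 - C/7)
(y(-1 - 4*(-5), z(-2 + 3*2))*(-6))*6 = ((2/7 - (-1 - 4*(-5))/7)*(-6))*6 = ((2/7 - (-1 + 20)/7)*(-6))*6 = ((2/7 - 1/7*19)*(-6))*6 = ((2/7 - 19/7)*(-6))*6 = -17/7*(-6)*6 = (102/7)*6 = 612/7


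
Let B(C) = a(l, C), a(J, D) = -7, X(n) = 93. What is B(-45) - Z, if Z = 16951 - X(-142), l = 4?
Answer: -16865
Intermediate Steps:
Z = 16858 (Z = 16951 - 1*93 = 16951 - 93 = 16858)
B(C) = -7
B(-45) - Z = -7 - 1*16858 = -7 - 16858 = -16865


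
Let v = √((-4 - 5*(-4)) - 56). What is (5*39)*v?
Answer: 390*I*√10 ≈ 1233.3*I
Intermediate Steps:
v = 2*I*√10 (v = √((-4 + 20) - 56) = √(16 - 56) = √(-40) = 2*I*√10 ≈ 6.3246*I)
(5*39)*v = (5*39)*(2*I*√10) = 195*(2*I*√10) = 390*I*√10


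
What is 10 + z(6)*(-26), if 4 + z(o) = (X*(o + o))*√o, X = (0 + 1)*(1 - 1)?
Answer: 114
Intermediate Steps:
X = 0 (X = 1*0 = 0)
z(o) = -4 (z(o) = -4 + (0*(o + o))*√o = -4 + (0*(2*o))*√o = -4 + 0*√o = -4 + 0 = -4)
10 + z(6)*(-26) = 10 - 4*(-26) = 10 + 104 = 114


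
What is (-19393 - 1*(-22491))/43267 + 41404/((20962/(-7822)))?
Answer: -7006238010610/453481427 ≈ -15450.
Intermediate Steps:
(-19393 - 1*(-22491))/43267 + 41404/((20962/(-7822))) = (-19393 + 22491)*(1/43267) + 41404/((20962*(-1/7822))) = 3098*(1/43267) + 41404/(-10481/3911) = 3098/43267 + 41404*(-3911/10481) = 3098/43267 - 161931044/10481 = -7006238010610/453481427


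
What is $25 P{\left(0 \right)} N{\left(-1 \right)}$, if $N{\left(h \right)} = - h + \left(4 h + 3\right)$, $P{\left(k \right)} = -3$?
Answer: $0$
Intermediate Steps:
$N{\left(h \right)} = 3 + 3 h$ ($N{\left(h \right)} = - h + \left(3 + 4 h\right) = 3 + 3 h$)
$25 P{\left(0 \right)} N{\left(-1 \right)} = 25 \left(-3\right) \left(3 + 3 \left(-1\right)\right) = - 75 \left(3 - 3\right) = \left(-75\right) 0 = 0$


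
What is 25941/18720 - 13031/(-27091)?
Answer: 315569317/169047840 ≈ 1.8667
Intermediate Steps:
25941/18720 - 13031/(-27091) = 25941*(1/18720) - 13031*(-1/27091) = 8647/6240 + 13031/27091 = 315569317/169047840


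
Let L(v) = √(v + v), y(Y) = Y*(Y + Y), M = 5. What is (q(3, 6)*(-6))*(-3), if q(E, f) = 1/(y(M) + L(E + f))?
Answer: 450/1241 - 27*√2/1241 ≈ 0.33184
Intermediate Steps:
y(Y) = 2*Y² (y(Y) = Y*(2*Y) = 2*Y²)
L(v) = √2*√v (L(v) = √(2*v) = √2*√v)
q(E, f) = 1/(50 + √2*√(E + f)) (q(E, f) = 1/(2*5² + √2*√(E + f)) = 1/(2*25 + √2*√(E + f)) = 1/(50 + √2*√(E + f)))
(q(3, 6)*(-6))*(-3) = (-6/(50 + √2*√(3 + 6)))*(-3) = (-6/(50 + √2*√9))*(-3) = (-6/(50 + √2*3))*(-3) = (-6/(50 + 3*√2))*(-3) = -6/(50 + 3*√2)*(-3) = 18/(50 + 3*√2)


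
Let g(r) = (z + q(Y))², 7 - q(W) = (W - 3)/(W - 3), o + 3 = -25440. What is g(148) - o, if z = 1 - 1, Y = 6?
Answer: 25479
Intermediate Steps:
o = -25443 (o = -3 - 25440 = -25443)
q(W) = 6 (q(W) = 7 - (W - 3)/(W - 3) = 7 - (-3 + W)/(-3 + W) = 7 - 1*1 = 7 - 1 = 6)
z = 0
g(r) = 36 (g(r) = (0 + 6)² = 6² = 36)
g(148) - o = 36 - 1*(-25443) = 36 + 25443 = 25479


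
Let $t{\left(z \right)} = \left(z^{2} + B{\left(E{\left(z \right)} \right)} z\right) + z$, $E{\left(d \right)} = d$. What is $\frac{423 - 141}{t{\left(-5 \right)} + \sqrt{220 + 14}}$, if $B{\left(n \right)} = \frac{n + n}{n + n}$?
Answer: $-470 + 94 \sqrt{26} \approx 9.3078$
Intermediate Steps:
$B{\left(n \right)} = 1$ ($B{\left(n \right)} = \frac{2 n}{2 n} = 2 n \frac{1}{2 n} = 1$)
$t{\left(z \right)} = z^{2} + 2 z$ ($t{\left(z \right)} = \left(z^{2} + 1 z\right) + z = \left(z^{2} + z\right) + z = \left(z + z^{2}\right) + z = z^{2} + 2 z$)
$\frac{423 - 141}{t{\left(-5 \right)} + \sqrt{220 + 14}} = \frac{423 - 141}{- 5 \left(2 - 5\right) + \sqrt{220 + 14}} = \frac{282}{\left(-5\right) \left(-3\right) + \sqrt{234}} = \frac{282}{15 + 3 \sqrt{26}}$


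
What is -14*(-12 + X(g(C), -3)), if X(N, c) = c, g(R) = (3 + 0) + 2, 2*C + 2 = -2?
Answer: 210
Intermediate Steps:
C = -2 (C = -1 + (1/2)*(-2) = -1 - 1 = -2)
g(R) = 5 (g(R) = 3 + 2 = 5)
-14*(-12 + X(g(C), -3)) = -14*(-12 - 3) = -14*(-15) = 210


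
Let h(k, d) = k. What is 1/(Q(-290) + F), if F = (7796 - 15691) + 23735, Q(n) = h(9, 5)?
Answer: 1/15849 ≈ 6.3095e-5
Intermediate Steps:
Q(n) = 9
F = 15840 (F = -7895 + 23735 = 15840)
1/(Q(-290) + F) = 1/(9 + 15840) = 1/15849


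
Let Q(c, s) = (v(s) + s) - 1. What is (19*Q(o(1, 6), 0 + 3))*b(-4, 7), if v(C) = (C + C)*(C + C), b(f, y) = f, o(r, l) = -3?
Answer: -2888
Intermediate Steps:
v(C) = 4*C**2 (v(C) = (2*C)*(2*C) = 4*C**2)
Q(c, s) = -1 + s + 4*s**2 (Q(c, s) = (4*s**2 + s) - 1 = (s + 4*s**2) - 1 = -1 + s + 4*s**2)
(19*Q(o(1, 6), 0 + 3))*b(-4, 7) = (19*(-1 + (0 + 3) + 4*(0 + 3)**2))*(-4) = (19*(-1 + 3 + 4*3**2))*(-4) = (19*(-1 + 3 + 4*9))*(-4) = (19*(-1 + 3 + 36))*(-4) = (19*38)*(-4) = 722*(-4) = -2888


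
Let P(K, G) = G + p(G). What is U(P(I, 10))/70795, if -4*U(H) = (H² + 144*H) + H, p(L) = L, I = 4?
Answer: -165/14159 ≈ -0.011653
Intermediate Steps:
P(K, G) = 2*G (P(K, G) = G + G = 2*G)
U(H) = -145*H/4 - H²/4 (U(H) = -((H² + 144*H) + H)/4 = -(H² + 145*H)/4 = -145*H/4 - H²/4)
U(P(I, 10))/70795 = -2*10*(145 + 2*10)/4/70795 = -¼*20*(145 + 20)*(1/70795) = -¼*20*165*(1/70795) = -825*1/70795 = -165/14159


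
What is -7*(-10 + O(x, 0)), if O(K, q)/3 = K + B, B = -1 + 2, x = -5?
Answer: 154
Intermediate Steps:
B = 1
O(K, q) = 3 + 3*K (O(K, q) = 3*(K + 1) = 3*(1 + K) = 3 + 3*K)
-7*(-10 + O(x, 0)) = -7*(-10 + (3 + 3*(-5))) = -7*(-10 + (3 - 15)) = -7*(-10 - 12) = -7*(-22) = 154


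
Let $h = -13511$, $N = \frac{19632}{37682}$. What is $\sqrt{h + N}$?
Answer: $\frac{i \sqrt{4795994166335}}{18841} \approx 116.23 i$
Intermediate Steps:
$N = \frac{9816}{18841}$ ($N = 19632 \cdot \frac{1}{37682} = \frac{9816}{18841} \approx 0.52099$)
$\sqrt{h + N} = \sqrt{-13511 + \frac{9816}{18841}} = \sqrt{- \frac{254550935}{18841}} = \frac{i \sqrt{4795994166335}}{18841}$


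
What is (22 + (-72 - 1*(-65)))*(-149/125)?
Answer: -447/25 ≈ -17.880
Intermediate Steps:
(22 + (-72 - 1*(-65)))*(-149/125) = (22 + (-72 + 65))*(-149*1/125) = (22 - 7)*(-149/125) = 15*(-149/125) = -447/25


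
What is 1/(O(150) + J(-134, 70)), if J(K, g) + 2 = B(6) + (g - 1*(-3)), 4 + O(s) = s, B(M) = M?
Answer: 1/223 ≈ 0.0044843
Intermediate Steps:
O(s) = -4 + s
J(K, g) = 7 + g (J(K, g) = -2 + (6 + (g - 1*(-3))) = -2 + (6 + (g + 3)) = -2 + (6 + (3 + g)) = -2 + (9 + g) = 7 + g)
1/(O(150) + J(-134, 70)) = 1/((-4 + 150) + (7 + 70)) = 1/(146 + 77) = 1/223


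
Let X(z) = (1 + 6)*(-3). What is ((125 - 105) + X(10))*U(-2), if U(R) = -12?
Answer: 12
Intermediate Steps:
X(z) = -21 (X(z) = 7*(-3) = -21)
((125 - 105) + X(10))*U(-2) = ((125 - 105) - 21)*(-12) = (20 - 21)*(-12) = -1*(-12) = 12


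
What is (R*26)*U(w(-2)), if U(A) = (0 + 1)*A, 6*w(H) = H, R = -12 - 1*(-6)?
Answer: 52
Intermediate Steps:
R = -6 (R = -12 + 6 = -6)
w(H) = H/6
U(A) = A (U(A) = 1*A = A)
(R*26)*U(w(-2)) = (-6*26)*((⅙)*(-2)) = -156*(-⅓) = 52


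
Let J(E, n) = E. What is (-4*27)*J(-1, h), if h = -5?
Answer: 108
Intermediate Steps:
(-4*27)*J(-1, h) = -4*27*(-1) = -108*(-1) = 108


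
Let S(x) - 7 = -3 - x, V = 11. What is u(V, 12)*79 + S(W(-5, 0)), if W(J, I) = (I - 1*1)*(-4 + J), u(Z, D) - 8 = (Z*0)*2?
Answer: 627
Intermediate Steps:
u(Z, D) = 8 (u(Z, D) = 8 + (Z*0)*2 = 8 + 0*2 = 8 + 0 = 8)
W(J, I) = (-1 + I)*(-4 + J) (W(J, I) = (I - 1)*(-4 + J) = (-1 + I)*(-4 + J))
S(x) = 4 - x (S(x) = 7 + (-3 - x) = 4 - x)
u(V, 12)*79 + S(W(-5, 0)) = 8*79 + (4 - (4 - 1*(-5) - 4*0 + 0*(-5))) = 632 + (4 - (4 + 5 + 0 + 0)) = 632 + (4 - 1*9) = 632 + (4 - 9) = 632 - 5 = 627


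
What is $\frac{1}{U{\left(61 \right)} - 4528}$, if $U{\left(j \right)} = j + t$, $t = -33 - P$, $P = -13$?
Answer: $- \frac{1}{4487} \approx -0.00022287$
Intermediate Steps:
$t = -20$ ($t = -33 - -13 = -33 + 13 = -20$)
$U{\left(j \right)} = -20 + j$ ($U{\left(j \right)} = j - 20 = -20 + j$)
$\frac{1}{U{\left(61 \right)} - 4528} = \frac{1}{\left(-20 + 61\right) - 4528} = \frac{1}{41 - 4528} = \frac{1}{-4487} = - \frac{1}{4487}$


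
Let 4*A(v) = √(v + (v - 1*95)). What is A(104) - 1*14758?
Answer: -14758 + √113/4 ≈ -14755.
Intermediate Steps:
A(v) = √(-95 + 2*v)/4 (A(v) = √(v + (v - 1*95))/4 = √(v + (v - 95))/4 = √(v + (-95 + v))/4 = √(-95 + 2*v)/4)
A(104) - 1*14758 = √(-95 + 2*104)/4 - 1*14758 = √(-95 + 208)/4 - 14758 = √113/4 - 14758 = -14758 + √113/4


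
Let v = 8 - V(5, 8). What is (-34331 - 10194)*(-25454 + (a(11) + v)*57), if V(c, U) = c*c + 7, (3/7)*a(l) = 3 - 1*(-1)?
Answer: 1170562250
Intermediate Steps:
a(l) = 28/3 (a(l) = 7*(3 - 1*(-1))/3 = 7*(3 + 1)/3 = (7/3)*4 = 28/3)
V(c, U) = 7 + c**2 (V(c, U) = c**2 + 7 = 7 + c**2)
v = -24 (v = 8 - (7 + 5**2) = 8 - (7 + 25) = 8 - 1*32 = 8 - 32 = -24)
(-34331 - 10194)*(-25454 + (a(11) + v)*57) = (-34331 - 10194)*(-25454 + (28/3 - 24)*57) = -44525*(-25454 - 44/3*57) = -44525*(-25454 - 836) = -44525*(-26290) = 1170562250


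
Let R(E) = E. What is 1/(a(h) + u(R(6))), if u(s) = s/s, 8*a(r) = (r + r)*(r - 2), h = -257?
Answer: 4/66567 ≈ 6.0090e-5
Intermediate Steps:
a(r) = r*(-2 + r)/4 (a(r) = ((r + r)*(r - 2))/8 = ((2*r)*(-2 + r))/8 = (2*r*(-2 + r))/8 = r*(-2 + r)/4)
u(s) = 1
1/(a(h) + u(R(6))) = 1/((1/4)*(-257)*(-2 - 257) + 1) = 1/((1/4)*(-257)*(-259) + 1) = 1/(66563/4 + 1) = 1/(66567/4) = 4/66567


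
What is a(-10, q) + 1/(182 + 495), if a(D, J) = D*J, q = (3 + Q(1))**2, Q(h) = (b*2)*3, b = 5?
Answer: -7372529/677 ≈ -10890.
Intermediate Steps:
Q(h) = 30 (Q(h) = (5*2)*3 = 10*3 = 30)
q = 1089 (q = (3 + 30)**2 = 33**2 = 1089)
a(-10, q) + 1/(182 + 495) = -10*1089 + 1/(182 + 495) = -10890 + 1/677 = -7372529/677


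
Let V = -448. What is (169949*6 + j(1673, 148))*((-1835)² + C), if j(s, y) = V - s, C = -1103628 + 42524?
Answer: 2346646464333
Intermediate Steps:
C = -1061104
j(s, y) = -448 - s
(169949*6 + j(1673, 148))*((-1835)² + C) = (169949*6 + (-448 - 1*1673))*((-1835)² - 1061104) = (1019694 + (-448 - 1673))*(3367225 - 1061104) = (1019694 - 2121)*2306121 = 1017573*2306121 = 2346646464333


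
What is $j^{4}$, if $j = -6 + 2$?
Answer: $256$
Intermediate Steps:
$j = -4$
$j^{4} = \left(-4\right)^{4} = 256$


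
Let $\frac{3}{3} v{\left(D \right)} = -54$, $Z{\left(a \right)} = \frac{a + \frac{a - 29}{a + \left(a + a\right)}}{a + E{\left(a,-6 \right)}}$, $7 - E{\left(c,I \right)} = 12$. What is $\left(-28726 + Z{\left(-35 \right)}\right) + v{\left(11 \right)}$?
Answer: $- \frac{120872389}{4200} \approx -28779.0$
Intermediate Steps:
$E{\left(c,I \right)} = -5$ ($E{\left(c,I \right)} = 7 - 12 = -5$)
$Z{\left(a \right)} = \frac{a + \frac{-29 + a}{3 a}}{-5 + a}$ ($Z{\left(a \right)} = \frac{a + \frac{a - 29}{a + \left(a + a\right)}}{a - 5} = \frac{a + \frac{-29 + a}{a + 2 a}}{-5 + a} = \frac{a + \frac{-29 + a}{3 a}}{-5 + a}$)
$v{\left(D \right)} = -54$
$\left(-28726 + Z{\left(-35 \right)}\right) + v{\left(11 \right)} = \left(-28726 + \frac{-29 - 35 + 3 \left(-35\right)^{2}}{3 \left(-35\right) \left(-5 - 35\right)}\right) - 54 = \left(-28726 + \frac{1}{3} \left(- \frac{1}{35}\right) \frac{1}{-40} \left(-29 - 35 + 3 \cdot 1225\right)\right) - 54 = \left(-28726 + \frac{1}{3} \left(- \frac{1}{35}\right) \left(- \frac{1}{40}\right) \left(-29 - 35 + 3675\right)\right) - 54 = \left(-28726 + \frac{1}{3} \left(- \frac{1}{35}\right) \left(- \frac{1}{40}\right) 3611\right) - 54 = \left(-28726 + \frac{3611}{4200}\right) - 54 = - \frac{120645589}{4200} - 54 = - \frac{120872389}{4200}$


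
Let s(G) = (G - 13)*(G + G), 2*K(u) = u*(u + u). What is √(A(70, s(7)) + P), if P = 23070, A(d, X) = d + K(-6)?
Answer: 2*√5794 ≈ 152.24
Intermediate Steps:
K(u) = u² (K(u) = (u*(u + u))/2 = (u*(2*u))/2 = (2*u²)/2 = u²)
s(G) = 2*G*(-13 + G) (s(G) = (-13 + G)*(2*G) = 2*G*(-13 + G))
A(d, X) = 36 + d (A(d, X) = d + (-6)² = d + 36 = 36 + d)
√(A(70, s(7)) + P) = √((36 + 70) + 23070) = √(106 + 23070) = √23176 = 2*√5794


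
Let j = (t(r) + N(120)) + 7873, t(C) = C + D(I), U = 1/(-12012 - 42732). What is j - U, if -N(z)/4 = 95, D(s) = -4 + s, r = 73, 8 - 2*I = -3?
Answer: 414275221/54744 ≈ 7567.5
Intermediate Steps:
I = 11/2 (I = 4 - 1/2*(-3) = 4 + 3/2 = 11/2 ≈ 5.5000)
U = -1/54744 (U = 1/(-54744) = -1/54744 ≈ -1.8267e-5)
t(C) = 3/2 + C (t(C) = C + (-4 + 11/2) = C + 3/2 = 3/2 + C)
N(z) = -380 (N(z) = -4*95 = -380)
j = 15135/2 (j = ((3/2 + 73) - 380) + 7873 = (149/2 - 380) + 7873 = -611/2 + 7873 = 15135/2 ≈ 7567.5)
j - U = 15135/2 - 1*(-1/54744) = 15135/2 + 1/54744 = 414275221/54744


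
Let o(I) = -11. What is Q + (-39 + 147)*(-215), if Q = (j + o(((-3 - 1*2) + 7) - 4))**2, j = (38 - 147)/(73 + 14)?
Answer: -174615824/7569 ≈ -23070.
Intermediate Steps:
j = -109/87 ≈ -1.2529
Q = 1136356/7569 (Q = (-109/87 - 11)**2 = (-1066/87)**2 = 1136356/7569 ≈ 150.13)
Q + (-39 + 147)*(-215) = 1136356/7569 + (-39 + 147)*(-215) = 1136356/7569 + 108*(-215) = 1136356/7569 - 23220 = -174615824/7569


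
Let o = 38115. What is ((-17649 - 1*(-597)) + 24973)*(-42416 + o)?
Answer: -34068221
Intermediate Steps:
((-17649 - 1*(-597)) + 24973)*(-42416 + o) = ((-17649 - 1*(-597)) + 24973)*(-42416 + 38115) = ((-17649 + 597) + 24973)*(-4301) = (-17052 + 24973)*(-4301) = 7921*(-4301) = -34068221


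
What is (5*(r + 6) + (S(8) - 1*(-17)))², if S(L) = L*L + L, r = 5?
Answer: 20736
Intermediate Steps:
S(L) = L + L² (S(L) = L² + L = L + L²)
(5*(r + 6) + (S(8) - 1*(-17)))² = (5*(5 + 6) + (8*(1 + 8) - 1*(-17)))² = (5*11 + (8*9 + 17))² = (55 + (72 + 17))² = (55 + 89)² = 144² = 20736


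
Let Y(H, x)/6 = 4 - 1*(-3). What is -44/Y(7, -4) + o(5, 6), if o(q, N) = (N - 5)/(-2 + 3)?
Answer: -1/21 ≈ -0.047619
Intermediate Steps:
Y(H, x) = 42 (Y(H, x) = 6*(4 - 1*(-3)) = 6*(4 + 3) = 6*7 = 42)
o(q, N) = -5 + N (o(q, N) = (-5 + N)/1 = (-5 + N)*1 = -5 + N)
-44/Y(7, -4) + o(5, 6) = -44/42 + (-5 + 6) = -44*1/42 + 1 = -22/21 + 1 = -1/21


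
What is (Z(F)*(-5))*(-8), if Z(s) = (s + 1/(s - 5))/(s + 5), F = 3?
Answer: 25/2 ≈ 12.500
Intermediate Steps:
Z(s) = (s + 1/(-5 + s))/(5 + s)
(Z(F)*(-5))*(-8) = (((1 + 3**2 - 5*3)/(-25 + 3**2))*(-5))*(-8) = (((1 + 9 - 15)/(-25 + 9))*(-5))*(-8) = ((-5/(-16))*(-5))*(-8) = (-1/16*(-5)*(-5))*(-8) = ((5/16)*(-5))*(-8) = -25/16*(-8) = 25/2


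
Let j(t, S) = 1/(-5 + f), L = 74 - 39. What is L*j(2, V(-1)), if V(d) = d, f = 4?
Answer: -35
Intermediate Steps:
L = 35
j(t, S) = -1 (j(t, S) = 1/(-5 + 4) = 1/(-1) = -1)
L*j(2, V(-1)) = 35*(-1) = -35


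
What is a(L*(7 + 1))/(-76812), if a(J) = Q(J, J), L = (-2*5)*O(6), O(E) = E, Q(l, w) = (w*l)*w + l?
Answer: 9216040/6401 ≈ 1439.8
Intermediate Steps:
Q(l, w) = l + l*w² (Q(l, w) = (l*w)*w + l = l*w² + l = l + l*w²)
L = -60 (L = -2*5*6 = -10*6 = -60)
a(J) = J*(1 + J²)
a(L*(7 + 1))/(-76812) = (-60*(7 + 1) + (-60*(7 + 1))³)/(-76812) = (-60*8 + (-60*8)³)*(-1/76812) = (-480 + (-480)³)*(-1/76812) = (-480 - 110592000)*(-1/76812) = -110592480*(-1/76812) = 9216040/6401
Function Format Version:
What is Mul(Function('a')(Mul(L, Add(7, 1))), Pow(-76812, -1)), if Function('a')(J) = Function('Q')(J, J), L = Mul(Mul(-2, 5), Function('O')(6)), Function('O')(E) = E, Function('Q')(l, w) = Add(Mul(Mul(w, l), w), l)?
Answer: Rational(9216040, 6401) ≈ 1439.8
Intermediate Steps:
Function('Q')(l, w) = Add(l, Mul(l, Pow(w, 2))) (Function('Q')(l, w) = Add(Mul(Mul(l, w), w), l) = Add(Mul(l, Pow(w, 2)), l) = Add(l, Mul(l, Pow(w, 2))))
L = -60 (L = Mul(Mul(-2, 5), 6) = Mul(-10, 6) = -60)
Function('a')(J) = Mul(J, Add(1, Pow(J, 2)))
Mul(Function('a')(Mul(L, Add(7, 1))), Pow(-76812, -1)) = Mul(Add(Mul(-60, Add(7, 1)), Pow(Mul(-60, Add(7, 1)), 3)), Pow(-76812, -1)) = Mul(Add(Mul(-60, 8), Pow(Mul(-60, 8), 3)), Rational(-1, 76812)) = Mul(Add(-480, Pow(-480, 3)), Rational(-1, 76812)) = Mul(Add(-480, -110592000), Rational(-1, 76812)) = Mul(-110592480, Rational(-1, 76812)) = Rational(9216040, 6401)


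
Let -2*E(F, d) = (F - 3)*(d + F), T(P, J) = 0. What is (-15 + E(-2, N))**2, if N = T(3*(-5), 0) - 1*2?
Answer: 625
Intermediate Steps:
N = -2 (N = 0 - 1*2 = 0 - 2 = -2)
E(F, d) = -(-3 + F)*(F + d)/2 (E(F, d) = -(F - 3)*(d + F)/2 = -(-3 + F)*(F + d)/2)
(-15 + E(-2, N))**2 = (-15 + (-1/2*(-2)**2 + (3/2)*(-2) + (3/2)*(-2) - 1/2*(-2)*(-2)))**2 = (-15 + (-1/2*4 - 3 - 3 - 2))**2 = (-15 + (-2 - 3 - 3 - 2))**2 = (-15 - 10)**2 = (-25)**2 = 625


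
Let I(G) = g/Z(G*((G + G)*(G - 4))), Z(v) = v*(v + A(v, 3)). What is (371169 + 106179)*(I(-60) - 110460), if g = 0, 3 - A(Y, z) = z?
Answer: -52727860080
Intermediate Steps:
A(Y, z) = 3 - z
Z(v) = v² (Z(v) = v*(v + (3 - 1*3)) = v*(v + (3 - 3)) = v*(v + 0) = v*v = v²)
I(G) = 0 (I(G) = 0/((G*((G + G)*(G - 4)))²) = 0/((G*((2*G)*(-4 + G)))²) = 0/((G*(2*G*(-4 + G)))²) = 0/((2*G²*(-4 + G))²) = 0/((4*G⁴*(-4 + G)²)) = 0*(1/(4*G⁴*(-4 + G)²)) = 0)
(371169 + 106179)*(I(-60) - 110460) = (371169 + 106179)*(0 - 110460) = 477348*(-110460) = -52727860080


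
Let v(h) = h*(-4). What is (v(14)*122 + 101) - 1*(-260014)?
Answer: 253283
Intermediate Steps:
v(h) = -4*h
(v(14)*122 + 101) - 1*(-260014) = (-4*14*122 + 101) - 1*(-260014) = (-56*122 + 101) + 260014 = (-6832 + 101) + 260014 = -6731 + 260014 = 253283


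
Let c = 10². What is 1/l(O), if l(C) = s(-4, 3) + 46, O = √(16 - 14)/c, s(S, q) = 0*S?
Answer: 1/46 ≈ 0.021739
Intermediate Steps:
s(S, q) = 0
c = 100
O = √2/100 (O = √(16 - 14)/100 = √2*(1/100) = √2/100 ≈ 0.014142)
l(C) = 46 (l(C) = 0 + 46 = 46)
1/l(O) = 1/46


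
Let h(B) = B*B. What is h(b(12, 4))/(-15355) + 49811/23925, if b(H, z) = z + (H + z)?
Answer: 151055581/73473675 ≈ 2.0559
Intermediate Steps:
b(H, z) = H + 2*z
h(B) = B²
h(b(12, 4))/(-15355) + 49811/23925 = (12 + 2*4)²/(-15355) + 49811/23925 = (12 + 8)²*(-1/15355) + 49811*(1/23925) = 20²*(-1/15355) + 49811/23925 = 400*(-1/15355) + 49811/23925 = -80/3071 + 49811/23925 = 151055581/73473675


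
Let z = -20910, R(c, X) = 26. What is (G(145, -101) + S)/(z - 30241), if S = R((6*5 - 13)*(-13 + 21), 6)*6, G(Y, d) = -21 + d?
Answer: -34/51151 ≈ -0.00066470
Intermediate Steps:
S = 156 (S = 26*6 = 156)
(G(145, -101) + S)/(z - 30241) = ((-21 - 101) + 156)/(-20910 - 30241) = (-122 + 156)/(-51151) = 34*(-1/51151) = -34/51151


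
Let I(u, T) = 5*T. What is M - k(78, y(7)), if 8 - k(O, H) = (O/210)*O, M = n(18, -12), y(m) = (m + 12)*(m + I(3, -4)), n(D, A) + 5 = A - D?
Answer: -491/35 ≈ -14.029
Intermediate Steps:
n(D, A) = -5 + A - D (n(D, A) = -5 + (A - D) = -5 + A - D)
y(m) = (-20 + m)*(12 + m) (y(m) = (m + 12)*(m + 5*(-4)) = (12 + m)*(m - 20) = (12 + m)*(-20 + m) = (-20 + m)*(12 + m))
M = -35 (M = -5 - 12 - 1*18 = -5 - 12 - 18 = -35)
k(O, H) = 8 - O²/210 (k(O, H) = 8 - O/210*O = 8 - O²/210)
M - k(78, y(7)) = -35 - (8 - 1/210*78²) = -35 - (8 - 1/210*6084) = -35 - (8 - 1014/35) = -35 - 1*(-734/35) = -35 + 734/35 = -491/35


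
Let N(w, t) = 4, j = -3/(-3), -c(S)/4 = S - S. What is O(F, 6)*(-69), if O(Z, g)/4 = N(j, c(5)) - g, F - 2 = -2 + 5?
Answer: 552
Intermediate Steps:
F = 5 (F = 2 + (-2 + 5) = 2 + 3 = 5)
c(S) = 0 (c(S) = -4*(S - S) = -4*0 = 0)
j = 1 (j = -3*(-⅓) = 1)
O(Z, g) = 16 - 4*g (O(Z, g) = 4*(4 - g) = 16 - 4*g)
O(F, 6)*(-69) = (16 - 4*6)*(-69) = (16 - 24)*(-69) = -8*(-69) = 552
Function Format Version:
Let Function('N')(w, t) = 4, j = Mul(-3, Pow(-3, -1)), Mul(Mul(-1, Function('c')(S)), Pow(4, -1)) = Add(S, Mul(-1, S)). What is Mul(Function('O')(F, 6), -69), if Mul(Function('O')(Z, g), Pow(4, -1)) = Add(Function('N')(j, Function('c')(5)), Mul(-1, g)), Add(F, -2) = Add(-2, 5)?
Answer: 552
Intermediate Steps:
F = 5 (F = Add(2, Add(-2, 5)) = Add(2, 3) = 5)
Function('c')(S) = 0 (Function('c')(S) = Mul(-4, Add(S, Mul(-1, S))) = Mul(-4, 0) = 0)
j = 1 (j = Mul(-3, Rational(-1, 3)) = 1)
Function('O')(Z, g) = Add(16, Mul(-4, g)) (Function('O')(Z, g) = Mul(4, Add(4, Mul(-1, g))) = Add(16, Mul(-4, g)))
Mul(Function('O')(F, 6), -69) = Mul(Add(16, Mul(-4, 6)), -69) = Mul(Add(16, -24), -69) = Mul(-8, -69) = 552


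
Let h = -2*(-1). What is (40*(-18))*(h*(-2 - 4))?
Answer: 8640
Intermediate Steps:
h = 2
(40*(-18))*(h*(-2 - 4)) = (40*(-18))*(2*(-2 - 4)) = -1440*(-6) = -720*(-12) = 8640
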